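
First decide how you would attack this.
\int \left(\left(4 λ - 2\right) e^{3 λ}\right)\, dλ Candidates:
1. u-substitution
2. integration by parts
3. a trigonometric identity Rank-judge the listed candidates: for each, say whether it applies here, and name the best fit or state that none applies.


Verdict: integration by parts — 4 λ - 2 dies after finitely many derivatives while e^{3 λ} cycles under integration — the tabular/parts setup.
- u-substitution: no subexpression of the integrand pairs with its own derivative as a factor — individual terms may offer their own substitutions, but any change of variable covering the whole integral would have to be constructed from outside the expression.
- integration by parts — applies; the problem has the shape this method handles.
- a trigonometric identity: no sine or cosine appears, so there is nothing for a trigonometric identity to act on.


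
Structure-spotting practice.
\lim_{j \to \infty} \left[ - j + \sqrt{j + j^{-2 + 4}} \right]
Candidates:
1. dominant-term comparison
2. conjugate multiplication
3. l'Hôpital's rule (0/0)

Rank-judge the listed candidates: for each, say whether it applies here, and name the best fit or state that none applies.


Best approach: conjugate multiplication — infinity minus infinity with a radical in play — multiply by the conjugate so the divergences of \sqrt{j + j^{-2 + 4}} and j annihilate.
- dominant-term comparison: this is not a rational comparison of growth rates at infinity.
- conjugate multiplication — a fit — the right tool for this form.
- l'Hôpital's rule (0/0): the expression is a difference driving to ∞ − ∞, not a 0/0 quotient — there is no ratio for the rule to differentiate.


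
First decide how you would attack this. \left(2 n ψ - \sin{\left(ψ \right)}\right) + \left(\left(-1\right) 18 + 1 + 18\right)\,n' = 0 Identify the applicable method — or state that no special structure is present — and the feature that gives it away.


Diagnosis: a linear integrating factor — the unknown enters only to the first power against a nonzero forcing term — the integrating-factor template applies directly.


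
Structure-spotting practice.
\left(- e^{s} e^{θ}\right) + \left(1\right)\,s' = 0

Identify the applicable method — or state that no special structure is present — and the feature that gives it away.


Method: separation of variables — all dependence on the two variables factors apart, the defining separable shape.


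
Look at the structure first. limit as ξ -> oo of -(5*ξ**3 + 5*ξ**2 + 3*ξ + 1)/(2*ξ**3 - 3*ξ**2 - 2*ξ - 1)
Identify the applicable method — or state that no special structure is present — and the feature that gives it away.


Diagnosis: dominant-term comparison — divide by the highest power of ξ present: lower-order terms vanish and the dominant ratio remains. As a single quotient, the ∞/∞ shape would yield to repeated differentiation as well — the growth comparison gets there in one look.


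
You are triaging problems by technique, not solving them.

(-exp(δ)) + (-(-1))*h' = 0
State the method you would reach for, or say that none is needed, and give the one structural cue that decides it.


Diagnosis: no special technique — the slope is a pure function of δ; integrate both sides and be done.


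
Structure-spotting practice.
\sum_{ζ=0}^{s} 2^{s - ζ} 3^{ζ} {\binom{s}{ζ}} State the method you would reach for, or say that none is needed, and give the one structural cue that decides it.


Diagnosis: the binomial theorem — the binomial coefficients weight matched powers of 3 and 2, which is exactly the expansion of a binomial power.


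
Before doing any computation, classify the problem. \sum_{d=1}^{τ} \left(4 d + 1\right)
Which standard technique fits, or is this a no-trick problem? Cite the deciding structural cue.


Diagnosis: no special technique — the sum is polynomial through and through; closed forms for each power of d finish it directly.


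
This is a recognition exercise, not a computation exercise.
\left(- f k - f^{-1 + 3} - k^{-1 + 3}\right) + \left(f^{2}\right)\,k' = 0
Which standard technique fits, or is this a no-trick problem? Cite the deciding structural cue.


Technique: the homogeneous substitution — the slope's numerator and denominator share total degree; set v = k/f and the equation drops to separable form.


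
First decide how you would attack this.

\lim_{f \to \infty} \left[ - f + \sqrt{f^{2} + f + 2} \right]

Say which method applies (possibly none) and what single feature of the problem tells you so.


Technique: conjugate multiplication — this difference gives up after one conjugate multiplication — the radical structure cancels against its conjugate.


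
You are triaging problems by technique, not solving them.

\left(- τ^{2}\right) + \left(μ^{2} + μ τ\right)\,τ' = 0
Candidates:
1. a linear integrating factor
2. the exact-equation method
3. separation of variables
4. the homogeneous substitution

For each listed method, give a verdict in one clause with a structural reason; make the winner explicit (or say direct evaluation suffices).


Verdict: the homogeneous substitution — solved for the derivative, the right side is unchanged under scaling μ and τ together — it depends only on the ratio τ/μ, so substitute a single ratio variable. Suitably rearranged — at times with the variables' roles exchanged — this doubles as a Bernoulli equation; the homogeneous reading needs no such setup.
- a linear integrating factor: a nonlinear term in the unknown puts this outside the integrating-factor template.
- the exact-equation method — exactness fails on the nose — the mixed partials do not match.
- separation of variables: no division isolates the independent variable from the unknown.
- the homogeneous substitution — yes — fits the structure here.


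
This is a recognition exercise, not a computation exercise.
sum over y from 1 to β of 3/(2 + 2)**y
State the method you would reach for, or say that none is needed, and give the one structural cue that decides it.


Method: the geometric series formula — consecutive terms stand in a fixed index-free ratio — the geometric sum formula closes it.


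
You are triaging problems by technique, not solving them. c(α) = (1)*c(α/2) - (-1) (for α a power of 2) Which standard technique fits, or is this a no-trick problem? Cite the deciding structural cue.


Method: the master substitution — index division is the fingerprint: α/2 in the recursive call means substitute α = 2^m.


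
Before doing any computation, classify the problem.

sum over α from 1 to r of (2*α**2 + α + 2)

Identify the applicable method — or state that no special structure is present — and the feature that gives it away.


Verdict: no special technique — every summand is a constant multiple of a power of α — apply the standard power-sum identities one degree at a time.


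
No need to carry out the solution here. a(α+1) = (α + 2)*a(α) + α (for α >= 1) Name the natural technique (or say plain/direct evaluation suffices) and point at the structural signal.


Diagnosis: a summation factor — because the multiplier α + 2 is index-dependent, divide through by its running product and sum the resulting differences.


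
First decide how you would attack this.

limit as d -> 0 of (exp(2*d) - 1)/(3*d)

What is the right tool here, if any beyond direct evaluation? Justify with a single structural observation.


Verdict: l'Hôpital's rule (0/0) — both numerator and denominator vanish at 0: the genuine 0/0 indeterminate that l'Hôpital exists for. A local series expansion at the point resolves it as well; the rule is the packaged version of that step.


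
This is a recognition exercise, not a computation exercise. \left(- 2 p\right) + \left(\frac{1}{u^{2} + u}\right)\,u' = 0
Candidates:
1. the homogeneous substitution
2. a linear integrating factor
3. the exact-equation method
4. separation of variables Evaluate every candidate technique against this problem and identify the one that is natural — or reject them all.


Technique: separation of variables — all dependence on the two variables factors apart, the defining separable shape. This doubles as a Bernoulli equation in the unknown as written; dividing and integrating works on it directly.
- the homogeneous substitution: solved for the derivative, the right side changes under joint scaling of the two variables.
- a linear integrating factor — a nonlinear term in the unknown puts this outside the integrating-factor template.
- the exact-equation method: with no real cross-dependence between the variables, the exact-equation machinery is a detour rather than the natural reading.
- separation of variables — applicable, and directly so.


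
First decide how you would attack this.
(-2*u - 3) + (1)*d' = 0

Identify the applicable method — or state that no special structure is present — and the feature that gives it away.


Method: no special technique — the slope is a function of u alone, so integrate both sides directly.


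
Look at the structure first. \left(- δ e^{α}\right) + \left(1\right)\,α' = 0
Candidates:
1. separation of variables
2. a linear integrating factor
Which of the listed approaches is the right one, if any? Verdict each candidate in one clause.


Method: separation of variables — solved for the derivative, the right side splits multiplicatively into a function of each variable alone — divide and integrate each side.
- separation of variables — applies; the problem has the shape this method handles.
- a linear integrating factor — the unknown enters nonlinearly (through a power, a denominator, or a transcendental function), which the linear integrating-factor recipe cannot absorb as-is — any repair would come from a preliminary substitution, not the factor.


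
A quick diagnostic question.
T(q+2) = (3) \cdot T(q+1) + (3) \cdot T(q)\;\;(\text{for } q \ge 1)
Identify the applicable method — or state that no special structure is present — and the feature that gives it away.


Technique: the characteristic-root method — the recurrence is linear and homogeneous with constant coefficients, so the ansatz r^q turns it into a polynomial equation for r.


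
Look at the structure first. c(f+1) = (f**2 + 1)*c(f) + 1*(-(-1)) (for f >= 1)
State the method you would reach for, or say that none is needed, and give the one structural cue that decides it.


Best approach: a summation factor — normalize by the running product of f**2 + 1: the left side becomes a difference, and differences sum.


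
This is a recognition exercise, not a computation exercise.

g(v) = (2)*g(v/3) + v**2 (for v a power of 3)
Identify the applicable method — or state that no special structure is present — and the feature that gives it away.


Verdict: the master substitution — the recursive call is at index v/3 rather than a shift, a divide-and-conquer shape — substituting v = 3^m linearizes it.


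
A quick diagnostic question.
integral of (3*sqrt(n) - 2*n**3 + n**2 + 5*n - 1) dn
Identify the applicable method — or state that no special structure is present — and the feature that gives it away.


Method: no special technique — a term-by-term power-rule job in n; no substitution or rearrangement earns its keep here.


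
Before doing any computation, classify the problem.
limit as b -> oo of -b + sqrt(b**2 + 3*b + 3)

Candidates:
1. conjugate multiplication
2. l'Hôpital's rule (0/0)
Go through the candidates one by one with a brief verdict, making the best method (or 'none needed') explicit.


Technique: conjugate multiplication — sqrt(b**2 + 3*b + 3) and b both blow up, but their difference is tame once the conjugate rationalizes it.
- conjugate multiplication — yes, a natural case for it.
- l'Hôpital's rule (0/0): the expression is a difference driving to ∞ − ∞, not a 0/0 quotient — there is no ratio for the rule to differentiate.


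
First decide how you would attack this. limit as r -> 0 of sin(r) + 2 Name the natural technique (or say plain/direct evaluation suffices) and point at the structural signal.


Method: no special technique — the expression is continuous at the evaluation point — substitute directly; no indeterminate form appears.


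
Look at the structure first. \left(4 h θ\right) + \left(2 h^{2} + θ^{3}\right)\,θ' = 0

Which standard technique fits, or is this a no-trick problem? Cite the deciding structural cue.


Best approach: the exact-equation method — because the two cross partials coincide, the form is conservative as written — recover its potential in (h, θ).


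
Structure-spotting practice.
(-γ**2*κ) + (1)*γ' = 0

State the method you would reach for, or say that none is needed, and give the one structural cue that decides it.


Verdict: separation of variables — a product of single-variable factors, κ and γ**2 — the textbook separable form.


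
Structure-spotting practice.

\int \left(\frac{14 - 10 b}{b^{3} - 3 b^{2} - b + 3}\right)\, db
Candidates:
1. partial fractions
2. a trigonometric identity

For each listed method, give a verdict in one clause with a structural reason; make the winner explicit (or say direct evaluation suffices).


Diagnosis: partial fractions — a proper rational integrand over the factorable b^{3} - 3 b^{2} - b + 3: partial fractions reduce it to elementary pieces.
- partial fractions — yes — fits the structure here.
- a trigonometric identity — there is no trigonometric structure at all — the integrand carries no sine or cosine to rewrite.


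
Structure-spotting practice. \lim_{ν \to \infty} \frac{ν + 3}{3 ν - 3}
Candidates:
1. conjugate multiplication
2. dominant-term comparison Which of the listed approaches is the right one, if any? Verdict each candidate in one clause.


Diagnosis: dominant-term comparison — divide through by the highest power of ν; every lower-order term dies and the dominant terms decide the limit.
- conjugate multiplication: no difference of divergent radicals appears, so rationalizing has nothing to cancel.
- dominant-term comparison: applicable, and directly so.


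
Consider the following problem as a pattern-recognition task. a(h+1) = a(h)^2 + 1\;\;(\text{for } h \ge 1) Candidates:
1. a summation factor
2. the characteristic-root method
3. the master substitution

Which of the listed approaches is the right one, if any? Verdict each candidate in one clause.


Diagnosis: no special technique — the sequence value feeds back through itself nonlinearly — linear superposition fails, and every superposition-based closed form fails with it.
- a summation factor — the recursion is nonlinear — outside the first-order linear family a summation factor addresses.
- the characteristic-root method — the recursion is nonlinear in the sequence values, so no linear-modes ansatz applies.
- the master substitution: the recursion steps by a constant offset, so exponential reindexing is pointless.


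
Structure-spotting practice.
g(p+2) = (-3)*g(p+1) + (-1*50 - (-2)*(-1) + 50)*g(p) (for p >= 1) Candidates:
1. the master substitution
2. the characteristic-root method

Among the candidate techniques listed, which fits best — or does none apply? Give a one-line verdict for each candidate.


Diagnosis: the characteristic-root method — this is the constant-coefficient homogeneous case — the whole solution in p reduces to a polynomial's roots.
- the master substitution: the recursive argument is a shift of the index, not a fixed fraction of it.
- the characteristic-root method — a fit — the right tool for this form.


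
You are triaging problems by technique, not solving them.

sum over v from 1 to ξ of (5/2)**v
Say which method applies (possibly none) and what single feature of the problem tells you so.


Best approach: the geometric series formula — consecutive terms stand in a fixed index-free ratio — the geometric sum formula closes it.


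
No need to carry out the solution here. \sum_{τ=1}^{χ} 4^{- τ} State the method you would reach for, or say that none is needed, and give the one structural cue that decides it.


Diagnosis: the geometric series formula — consecutive terms stand in a fixed index-free ratio — the geometric sum formula closes it.


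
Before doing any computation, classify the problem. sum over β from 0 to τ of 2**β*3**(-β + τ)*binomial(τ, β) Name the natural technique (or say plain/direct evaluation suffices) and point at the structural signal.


Best approach: the binomial theorem — terms weighting binomial(τ, β) against matched powers of 2 and 3 reassemble into (2 + 3)^τ by the binomial theorem.


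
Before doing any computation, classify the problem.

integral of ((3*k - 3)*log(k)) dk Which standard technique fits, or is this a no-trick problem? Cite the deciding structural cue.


Verdict: integration by parts — the presence of log(k) against a polynomial factor is the standard differentiate-the-log setup.


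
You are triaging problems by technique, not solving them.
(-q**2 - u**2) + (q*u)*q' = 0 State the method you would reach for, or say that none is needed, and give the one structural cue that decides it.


Technique: the homogeneous substitution — scaling u and q together leaves the slope fixed — it depends only on q/u, so substitute the ratio. A Bernoulli rewrite works here as the equation stands — the homogeneous substitution is the more immediate reading.


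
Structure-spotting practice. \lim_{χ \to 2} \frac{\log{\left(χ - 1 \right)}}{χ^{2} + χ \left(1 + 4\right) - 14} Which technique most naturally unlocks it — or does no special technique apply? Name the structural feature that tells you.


Diagnosis: l'Hôpital's rule (0/0) — numerator and denominator both vanish at 2 — a genuine 0/0 form, which is exactly when l'Hôpital applies. A first-order expansion at the point is an equally standard path; the rule packages it.


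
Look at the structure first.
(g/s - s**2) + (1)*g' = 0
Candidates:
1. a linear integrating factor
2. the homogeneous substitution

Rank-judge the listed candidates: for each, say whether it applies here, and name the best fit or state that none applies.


Diagnosis: a linear integrating factor — the unknown enters only to the first power against a nonzero forcing term — the integrating-factor template applies directly.
- a linear integrating factor: applies; the problem has the shape this method handles.
- the homogeneous substitution: the ratio substitution does not collapse this equation.


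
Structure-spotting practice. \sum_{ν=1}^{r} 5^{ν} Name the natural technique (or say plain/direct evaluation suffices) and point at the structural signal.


Best approach: the geometric series formula — each summand is the previous one scaled by 5; that constant multiplier is itself the geometric structure.


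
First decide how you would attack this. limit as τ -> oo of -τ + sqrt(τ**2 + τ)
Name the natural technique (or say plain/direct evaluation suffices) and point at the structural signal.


Verdict: conjugate multiplication — both pieces blow up but their difference is finite; the conjugate trick rationalizes sqrt(τ**2 + τ) - τ.


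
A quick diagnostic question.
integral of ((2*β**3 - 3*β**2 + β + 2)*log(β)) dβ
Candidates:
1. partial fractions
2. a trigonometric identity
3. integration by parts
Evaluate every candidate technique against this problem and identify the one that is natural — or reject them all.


Best approach: integration by parts — with u = log(β) the logarithm disappears after one differentiation, leaving a power-rule integral.
- partial fractions: the expression is not a ratio of polynomials that decomposes further.
- a trigonometric identity: no sine or cosine appears, so there is nothing for a trigonometric identity to act on.
- integration by parts: a fit — the right tool for this form.


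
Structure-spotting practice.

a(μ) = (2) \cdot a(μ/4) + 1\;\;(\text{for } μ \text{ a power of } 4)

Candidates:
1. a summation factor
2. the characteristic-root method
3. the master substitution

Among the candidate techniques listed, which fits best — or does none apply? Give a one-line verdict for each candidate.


Best approach: the master substitution — the argument shrinks by the factor 4, so measure the index on a logarithmic scale and the recursion becomes a shift.
- a summation factor — the recursion divides its index rather than shifting it — there is no previous-term chain for a summation factor to telescope.
- the characteristic-root method: the recursion divides its index rather than shifting it — outside the constant-shift family the root method covers.
- the master substitution — applicable, and directly so.


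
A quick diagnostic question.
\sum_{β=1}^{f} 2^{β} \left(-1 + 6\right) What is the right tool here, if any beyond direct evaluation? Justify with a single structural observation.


Technique: the geometric series formula — check a ratio of consecutive terms: it is 2, independent of the index, so the geometric formula closes the sum.


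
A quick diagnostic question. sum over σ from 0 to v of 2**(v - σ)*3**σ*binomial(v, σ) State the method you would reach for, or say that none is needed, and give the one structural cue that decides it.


Best approach: the binomial theorem — binomial coefficients against complementary powers of 3 and 2: recognize the binomial expansion and resum.


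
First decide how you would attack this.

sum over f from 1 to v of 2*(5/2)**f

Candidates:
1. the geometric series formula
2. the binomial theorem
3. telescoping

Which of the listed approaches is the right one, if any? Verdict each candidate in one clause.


Best approach: the geometric series formula — consecutive terms stand in a fixed index-free ratio — the geometric sum formula closes it.
- the geometric series formula — yes, a natural case for it.
- the binomial theorem: no binomial coefficients pair with matched powers.
- telescoping — the terms as presented offer no neighboring cancellation — a telescoping rewrite may exist, but the displayed structure does not hand one over.


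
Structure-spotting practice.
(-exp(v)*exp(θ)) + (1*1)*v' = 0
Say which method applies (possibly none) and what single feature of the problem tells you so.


Technique: separation of variables — the slope splits multiplicatively: exp(θ) carrying all θ-dependence times exp(v) carrying all v-dependence — separate and integrate.


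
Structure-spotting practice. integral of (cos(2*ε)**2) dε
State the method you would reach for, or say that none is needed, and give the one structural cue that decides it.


Verdict: a trigonometric identity — apply power reduction to cos(2*ε)**2; each application halves the trigonometric degree.


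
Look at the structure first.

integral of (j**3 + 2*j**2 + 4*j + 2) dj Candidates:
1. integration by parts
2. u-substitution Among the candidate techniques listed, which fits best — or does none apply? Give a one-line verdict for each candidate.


Diagnosis: no special technique — nothing composite, nothing rational, nothing trigonometric — each constant-multiple power of j integrates by the power rule alone.
- integration by parts: splitting off a factor buys nothing — the integrand integrates directly without parts.
- u-substitution: any workable substitution here is cosmetic — the integrand is already in directly integrable form.


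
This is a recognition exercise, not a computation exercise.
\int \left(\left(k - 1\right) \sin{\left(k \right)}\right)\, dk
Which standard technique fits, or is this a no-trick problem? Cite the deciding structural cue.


Best approach: integration by parts — a polynomial k - 1 against the kernel \sin{\left(k \right)} is the signature bounded-ladder case for integration by parts.


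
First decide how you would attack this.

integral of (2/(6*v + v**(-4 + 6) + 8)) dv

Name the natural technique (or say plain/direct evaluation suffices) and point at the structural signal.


Best approach: partial fractions — the bottom, (6*v + v**(-4 + 6) + 8), comes apart into simple factors, and a proper rational function over split factors decomposes.


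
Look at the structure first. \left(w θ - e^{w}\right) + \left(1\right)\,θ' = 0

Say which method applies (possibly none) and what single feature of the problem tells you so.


Verdict: a linear integrating factor — θ appears only to the first power with coefficient w — the classic integrating-factor setup.


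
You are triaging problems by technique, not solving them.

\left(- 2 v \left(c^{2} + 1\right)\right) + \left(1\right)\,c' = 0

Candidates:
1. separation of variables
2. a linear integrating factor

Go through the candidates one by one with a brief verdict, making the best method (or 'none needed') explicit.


Best approach: separation of variables — all dependence on the two variables factors apart, the defining separable shape.
- separation of variables: a fit — the right tool for this form.
- a linear integrating factor: a nonlinear term in the unknown puts this outside the integrating-factor template.


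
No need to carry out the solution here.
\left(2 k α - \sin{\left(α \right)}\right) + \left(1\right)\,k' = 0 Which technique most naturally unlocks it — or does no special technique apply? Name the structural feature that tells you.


Best approach: a linear integrating factor — the unknown enters only to the first power against a nonzero forcing term — the integrating-factor template applies directly.


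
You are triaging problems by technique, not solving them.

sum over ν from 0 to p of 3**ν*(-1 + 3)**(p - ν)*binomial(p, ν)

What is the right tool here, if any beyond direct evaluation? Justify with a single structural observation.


Best approach: the binomial theorem — the binomial coefficients weight matched powers of 3 and (-1 + 3), which is exactly the expansion of a binomial power.


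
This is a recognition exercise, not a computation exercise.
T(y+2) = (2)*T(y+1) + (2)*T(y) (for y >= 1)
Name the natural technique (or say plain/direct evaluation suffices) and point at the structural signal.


Diagnosis: the characteristic-root method — fixed numeric weights on consecutive terms and no forcing term added: the root method in its home territory.


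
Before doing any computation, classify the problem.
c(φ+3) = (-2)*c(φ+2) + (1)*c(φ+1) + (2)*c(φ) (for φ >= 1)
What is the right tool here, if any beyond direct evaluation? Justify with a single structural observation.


Best approach: the characteristic-root method — shift-invariance with fixed coefficients calls for exponential trials; the characteristic polynomial finds every r^φ.


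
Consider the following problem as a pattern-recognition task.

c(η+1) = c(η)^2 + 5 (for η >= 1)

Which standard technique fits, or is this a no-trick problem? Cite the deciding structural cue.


Verdict: no special technique — the recurrence is nonlinear in the sequence values; study it directly, no linear machinery applies.


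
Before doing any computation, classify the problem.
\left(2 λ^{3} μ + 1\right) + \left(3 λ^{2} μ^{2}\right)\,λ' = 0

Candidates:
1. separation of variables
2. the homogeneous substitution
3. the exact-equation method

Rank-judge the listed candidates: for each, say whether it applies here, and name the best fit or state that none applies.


Best approach: the exact-equation method — because the two cross partials coincide, the form is conservative as written — recover its potential in (μ, λ).
- separation of variables: the two dependences do not factor apart.
- the homogeneous substitution — the slope does not depend on the ratio of the variables alone.
- the exact-equation method — yes — fits the structure here.


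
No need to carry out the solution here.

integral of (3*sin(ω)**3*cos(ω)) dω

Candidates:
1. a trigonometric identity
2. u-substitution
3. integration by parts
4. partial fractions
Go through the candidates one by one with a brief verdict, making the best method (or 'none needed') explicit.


Method: u-substitution — the only nontrivial dependence routes through sin(ω), whose derivative supplies the leftover factor up to a constant multiple — u = sin(ω) flattens it.
- a trigonometric identity — no even trigonometric power and no product of distinct frequencies to rewrite.
- u-substitution: applies; the problem has the shape this method handles.
- integration by parts: the integrand does not split as a nonconstant polynomial times an exp, sine, cosine of a linear argument, or logarithm — no polynomial-kernel parts product to differentiate one side of.
- partial fractions — the expression is not a ratio of polynomials that decomposes further.


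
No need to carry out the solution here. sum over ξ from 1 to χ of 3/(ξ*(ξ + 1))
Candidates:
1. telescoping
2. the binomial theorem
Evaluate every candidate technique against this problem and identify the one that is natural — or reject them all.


Method: telescoping — integer-spaced poles in 3/(ξ*(ξ + 1)) are the telescoping signature in disguise.
- telescoping: yes — fits the structure here.
- the binomial theorem — there is no sum-raised-to-a-power identity hiding in these terms.


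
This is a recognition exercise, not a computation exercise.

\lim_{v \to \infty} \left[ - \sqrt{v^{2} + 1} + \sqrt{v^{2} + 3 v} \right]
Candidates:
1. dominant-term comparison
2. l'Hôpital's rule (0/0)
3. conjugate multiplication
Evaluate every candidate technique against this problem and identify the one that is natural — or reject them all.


Technique: conjugate multiplication — divergence minus divergence hides a finite answer — expose it by pairing \sqrt{v^{2} + 3 v} - \sqrt{v^{2} + 1} with its conjugate.
- dominant-term comparison — this limit is not decided by comparing polynomial growth at infinity.
- l'Hôpital's rule (0/0): the expression is a difference driving to ∞ − ∞, not a 0/0 quotient — there is no ratio for the rule to differentiate.
- conjugate multiplication: applies; the problem has the shape this method handles.


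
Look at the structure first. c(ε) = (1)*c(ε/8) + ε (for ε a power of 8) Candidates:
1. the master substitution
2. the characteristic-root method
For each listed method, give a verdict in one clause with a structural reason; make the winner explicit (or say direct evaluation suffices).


Best approach: the master substitution — the argument ε/8 divides the index by 8; the standard ε = 8^m substitution converts it to a constant-shift recurrence.
- the master substitution — yes, a natural case for it.
- the characteristic-root method — a divided-index call is not the fixed-shift linear shape that characteristic roots solve.


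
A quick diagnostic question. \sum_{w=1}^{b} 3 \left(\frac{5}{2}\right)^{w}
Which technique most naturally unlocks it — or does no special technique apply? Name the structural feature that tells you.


Technique: the geometric series formula — check a ratio of consecutive terms: it is \frac{5}{2}, independent of the index, so the geometric formula closes the sum.


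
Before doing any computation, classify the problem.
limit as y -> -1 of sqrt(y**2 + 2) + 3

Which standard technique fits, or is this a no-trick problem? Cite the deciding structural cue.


Diagnosis: no special technique — nothing blocks direct substitution at -1: plug in and finish.


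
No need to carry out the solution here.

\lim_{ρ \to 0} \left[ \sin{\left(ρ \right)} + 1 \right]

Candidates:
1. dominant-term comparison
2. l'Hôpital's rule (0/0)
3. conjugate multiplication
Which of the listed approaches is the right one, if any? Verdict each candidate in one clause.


Diagnosis: no special technique — the expression is continuous at 0 — substitute and evaluate; no indeterminate form appears.
- dominant-term comparison: no dominant power emerges to decide the limit by degree comparison.
- l'Hôpital's rule (0/0): substituting the point produces a determinate value, not a 0 over 0 clash.
- conjugate multiplication: no difference of divergent radicals appears, so rationalizing has nothing to cancel.


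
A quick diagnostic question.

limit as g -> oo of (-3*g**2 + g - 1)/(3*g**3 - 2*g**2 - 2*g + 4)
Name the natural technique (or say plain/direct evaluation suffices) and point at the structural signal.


Verdict: dominant-term comparison — at large g only the top-degree terms survive; compare the leading terms and the limit falls out. l'Hôpital's at-infinity variant applies to the expression viewed as a single quotient; the leading-term comparison is the direct route.


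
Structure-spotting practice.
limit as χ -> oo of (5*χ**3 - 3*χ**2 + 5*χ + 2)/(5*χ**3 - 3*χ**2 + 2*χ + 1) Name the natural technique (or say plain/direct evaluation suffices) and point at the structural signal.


Verdict: dominant-term comparison — growth-rate triage: the leading powers of χ decide the limit, everything else is noise. Viewed as a single quotient this is an ∞/∞ form — an at-infinity application of l'Hôpital's rule would also resolve it; comparing leading growth reads the answer without differentiating.


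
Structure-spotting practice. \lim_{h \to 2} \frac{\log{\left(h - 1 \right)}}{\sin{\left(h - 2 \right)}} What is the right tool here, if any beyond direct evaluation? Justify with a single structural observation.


Method: l'Hôpital's rule (0/0) — numerator and denominator both vanish at 2 — a genuine 0/0 form, which is exactly when l'Hôpital applies. The standard small-argument limits would also carry it; the rule is the systematic route.


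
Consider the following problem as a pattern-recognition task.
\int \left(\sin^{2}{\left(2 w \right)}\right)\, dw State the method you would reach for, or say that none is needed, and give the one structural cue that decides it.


Diagnosis: a trigonometric identity — the exponent on \sin^{2}{\left(2 w \right)} is even — the power-reduction identity is the standard preprocessing step.


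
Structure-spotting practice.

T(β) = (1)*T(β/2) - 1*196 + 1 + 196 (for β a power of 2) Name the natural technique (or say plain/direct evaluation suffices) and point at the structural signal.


Diagnosis: the master substitution — treat m = log base 2 of β as the new clock: one recursion step advances m by one while β scales by 2.


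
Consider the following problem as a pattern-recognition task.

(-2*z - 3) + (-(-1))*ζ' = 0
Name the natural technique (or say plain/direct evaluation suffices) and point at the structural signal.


Verdict: no special technique — the slope is a function of z alone, so integrate both sides directly.


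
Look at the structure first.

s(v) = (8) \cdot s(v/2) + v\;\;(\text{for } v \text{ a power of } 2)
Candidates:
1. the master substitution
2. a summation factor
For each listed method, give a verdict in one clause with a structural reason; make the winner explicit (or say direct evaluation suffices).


Best approach: the master substitution — the argument shrinks by the factor 2, so measure the index on a logarithmic scale and the recursion becomes a shift.
- the master substitution: yes, a natural case for it.
- a summation factor — a divided-index call is outside the fixed-shift first-order family a summation factor normalizes.


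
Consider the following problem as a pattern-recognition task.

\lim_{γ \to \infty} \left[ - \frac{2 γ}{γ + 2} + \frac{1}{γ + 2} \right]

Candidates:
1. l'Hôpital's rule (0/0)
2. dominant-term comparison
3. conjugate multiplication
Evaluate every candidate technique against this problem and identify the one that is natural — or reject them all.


Technique: dominant-term comparison — at large γ only the top-degree terms survive; compare the leading terms and the limit falls out.
- l'Hôpital's rule (0/0): viewed as a single quotient this runs to ∞/∞, not the 0/0 clash this candidate addresses; an at-infinity variant of the rule would resolve it, but comparing leading growth reads the answer without differentiating.
- dominant-term comparison: a fit — the right tool for this form.
- conjugate multiplication — there is no infinity-minus-infinity radical difference to rationalize.


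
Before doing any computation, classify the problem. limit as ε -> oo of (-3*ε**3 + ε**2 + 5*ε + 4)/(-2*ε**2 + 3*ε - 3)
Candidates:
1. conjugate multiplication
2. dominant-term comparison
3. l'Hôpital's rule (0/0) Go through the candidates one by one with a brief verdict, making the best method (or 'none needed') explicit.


Diagnosis: dominant-term comparison — growth-rate triage: the leading powers of ε decide the limit, everything else is noise.
- conjugate multiplication: there are no radicals in tension whose conjugate would simplify matters.
- dominant-term comparison: yes — fits the structure here.
- l'Hôpital's rule (0/0): viewed as a single quotient this runs to ∞/∞, not the 0/0 clash this candidate addresses; an at-infinity variant of the rule would resolve it, but comparing leading growth reads the answer without differentiating.


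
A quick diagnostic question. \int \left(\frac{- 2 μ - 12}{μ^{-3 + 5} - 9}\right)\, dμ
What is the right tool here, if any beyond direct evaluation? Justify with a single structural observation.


Technique: partial fractions — break (μ^{-3 + 5} - 9) into its roots and the integral splits into logarithm-sized bites.


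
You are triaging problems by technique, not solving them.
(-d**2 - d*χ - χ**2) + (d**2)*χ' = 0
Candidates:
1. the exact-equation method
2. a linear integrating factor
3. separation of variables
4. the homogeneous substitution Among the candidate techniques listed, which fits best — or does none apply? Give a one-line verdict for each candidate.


Best approach: the homogeneous substitution — the slope's numerator and denominator have matching total degree, so it depends only on χ/d and the ratio substitution collapses it.
- the exact-equation method: the mixed-partials test fails on this split — it is not an exact differential as presented.
- a linear integrating factor: a nonlinear term in the unknown puts this outside the integrating-factor template.
- separation of variables: no division isolates the independent variable from the unknown.
- the homogeneous substitution: applies; the problem has the shape this method handles.


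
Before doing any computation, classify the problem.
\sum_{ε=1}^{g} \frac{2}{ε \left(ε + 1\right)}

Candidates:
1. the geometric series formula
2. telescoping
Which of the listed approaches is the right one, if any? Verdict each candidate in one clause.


Verdict: telescoping — the denominator's roots in \frac{2}{ε \left(ε + 1\right)} sit an integer apart: decomposition produces a self-cancelling chain.
- the geometric series formula: no single multiplier carries one term to the next throughout the sum.
- telescoping: yes — fits the structure here.


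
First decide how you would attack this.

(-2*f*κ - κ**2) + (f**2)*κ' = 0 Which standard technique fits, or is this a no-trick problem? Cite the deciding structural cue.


Method: the homogeneous substitution — solved for the derivative, the right side is unchanged under scaling f and κ together — it depends only on the ratio κ/f, so substitute a single ratio variable. This doubles as a Bernoulli equation in the unknown as written; the homogeneous route needs no setup at all.


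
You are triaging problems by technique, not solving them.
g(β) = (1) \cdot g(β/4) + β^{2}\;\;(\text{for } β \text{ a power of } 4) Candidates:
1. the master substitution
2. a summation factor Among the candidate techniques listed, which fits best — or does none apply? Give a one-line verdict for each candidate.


Best approach: the master substitution — treat m = log base 4 of β as the new clock: one recursion step advances m by one while β scales by 4.
- the master substitution: yes, a natural case for it.
- a summation factor: the recursion divides its index rather than shifting it — there is no previous-term chain for a summation factor to telescope.
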